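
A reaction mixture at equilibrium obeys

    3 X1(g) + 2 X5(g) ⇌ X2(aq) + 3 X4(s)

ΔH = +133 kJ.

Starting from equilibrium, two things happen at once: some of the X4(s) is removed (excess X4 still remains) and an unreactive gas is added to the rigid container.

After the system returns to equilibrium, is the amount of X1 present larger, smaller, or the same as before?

X4 is a pure solid; its activity is 1 regardless of amount, so Q is unaffected — no shift from this change.
At constant volume, adding an inert gas leaves every reacting species' partial pressure unchanged, so Q is unchanged — no shift from this change.
No net shift occurs, so the amount of X1 is unchanged.

unchanged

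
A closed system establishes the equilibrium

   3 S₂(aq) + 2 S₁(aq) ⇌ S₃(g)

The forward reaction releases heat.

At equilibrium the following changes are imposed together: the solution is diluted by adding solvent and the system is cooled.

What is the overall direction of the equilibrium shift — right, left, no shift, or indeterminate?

Dilution lowers every aqueous concentration by the same factor. Δn_aq = 0 − 5 = -5, so the system shifts toward the side with more dissolved moles — to the left.
The forward reaction is exothermic. Lowering T favours the exothermic direction — shift to the right.
The individual effects push in opposite directions; without quantitative information the net direction cannot be determined.

cannot be determined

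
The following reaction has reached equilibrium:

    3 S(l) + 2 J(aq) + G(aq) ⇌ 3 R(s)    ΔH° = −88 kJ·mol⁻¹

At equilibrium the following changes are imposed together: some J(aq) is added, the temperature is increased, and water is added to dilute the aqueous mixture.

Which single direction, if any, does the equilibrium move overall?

Adding J (aq), a reactant, drives the reaction to the right.
The forward reaction is exothermic. Raising T favours the endothermic direction — shift to the left.
Dilution lowers every aqueous concentration by the same factor. Δn_aq = 0 − 3 = -3, so the system shifts toward the side with more dissolved moles — to the left.
The individual effects push in opposite directions; without quantitative information the net direction cannot be determined.

cannot be determined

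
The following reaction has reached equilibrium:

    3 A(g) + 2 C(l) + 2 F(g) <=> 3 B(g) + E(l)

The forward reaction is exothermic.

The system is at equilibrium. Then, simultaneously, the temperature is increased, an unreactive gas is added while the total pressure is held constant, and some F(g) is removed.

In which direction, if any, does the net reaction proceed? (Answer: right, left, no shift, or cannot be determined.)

left

The forward reaction is exothermic. Raising T favours the endothermic direction — shift to the left.
Adding inert gas at constant total pressure expands the volume and lowers every reacting partial pressure. With Δn_gas = 3 − 5 = -2, Q moves away from K toward the side with fewer gas moles, so the system shifts toward the side with more gas moles — to the left.
Removing F (g), a reactant, drives the reaction to the left.
All effects act in the same direction — net shift to the left.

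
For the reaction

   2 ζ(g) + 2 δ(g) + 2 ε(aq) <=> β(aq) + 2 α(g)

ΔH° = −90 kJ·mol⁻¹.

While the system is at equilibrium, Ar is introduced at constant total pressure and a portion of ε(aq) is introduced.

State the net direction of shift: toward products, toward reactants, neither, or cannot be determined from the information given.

cannot be determined

Adding inert gas at constant total pressure expands the volume and lowers every reacting partial pressure. With Δn_gas = 2 − 4 = -2, Q moves away from K toward the side with fewer gas moles, so the system shifts toward the side with more gas moles — to the left.
Adding ε (aq), a reactant, drives the reaction to the right.
The individual effects push in opposite directions; without quantitative information the net direction cannot be determined.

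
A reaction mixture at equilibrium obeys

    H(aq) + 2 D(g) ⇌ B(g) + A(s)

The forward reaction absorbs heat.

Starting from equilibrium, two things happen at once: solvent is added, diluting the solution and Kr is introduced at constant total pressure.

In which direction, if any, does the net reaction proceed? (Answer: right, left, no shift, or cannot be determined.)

left

Dilution lowers every aqueous concentration by the same factor. Δn_aq = 0 − 1 = -1, so the system shifts toward the side with more dissolved moles — to the left.
Adding inert gas at constant total pressure expands the volume and lowers every reacting partial pressure. With Δn_gas = 1 − 2 = -1, Q moves away from K toward the side with fewer gas moles, so the system shifts toward the side with more gas moles — to the left.
All effects act in the same direction — net shift to the left.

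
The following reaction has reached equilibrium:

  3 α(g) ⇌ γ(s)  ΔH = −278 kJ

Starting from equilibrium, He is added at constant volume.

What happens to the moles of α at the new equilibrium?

unchanged

At constant volume, adding an inert gas leaves every reacting species' partial pressure unchanged, so Q is unchanged — no shift from this change.
No net shift occurs, so the amount of α is unchanged.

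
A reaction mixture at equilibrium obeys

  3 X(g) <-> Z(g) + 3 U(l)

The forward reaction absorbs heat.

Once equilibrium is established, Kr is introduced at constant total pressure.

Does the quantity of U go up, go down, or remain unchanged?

Adding inert gas at constant total pressure expands the volume and lowers every reacting partial pressure. With Δn_gas = 1 − 3 = -2, Q moves away from K toward the side with fewer gas moles, so the system shifts toward the side with more gas moles — to the left.
The net shift is to the left. U is a product, so its amount decreases.

decreases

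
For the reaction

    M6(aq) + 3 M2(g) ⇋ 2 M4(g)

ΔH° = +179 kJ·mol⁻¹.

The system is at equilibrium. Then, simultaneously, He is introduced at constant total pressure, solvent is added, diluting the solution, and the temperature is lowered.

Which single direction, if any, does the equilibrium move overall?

Adding inert gas at constant total pressure expands the volume and lowers every reacting partial pressure. With Δn_gas = 2 − 3 = -1, Q moves away from K toward the side with fewer gas moles, so the system shifts toward the side with more gas moles — to the left.
Dilution lowers every aqueous concentration by the same factor. Δn_aq = 0 − 1 = -1, so the system shifts toward the side with more dissolved moles — to the left.
The forward reaction is endothermic. Lowering T favours the exothermic direction — shift to the left.
All effects act in the same direction — net shift to the left.

left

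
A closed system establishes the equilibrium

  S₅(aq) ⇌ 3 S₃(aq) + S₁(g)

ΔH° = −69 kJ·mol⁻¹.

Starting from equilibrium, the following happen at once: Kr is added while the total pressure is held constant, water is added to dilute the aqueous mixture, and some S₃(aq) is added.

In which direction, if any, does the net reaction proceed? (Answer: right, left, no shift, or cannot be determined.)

Adding inert gas at constant total pressure expands the volume and lowers every reacting partial pressure. With Δn_gas = 1 − 0 = +1, Q moves away from K toward the side with fewer gas moles, so the system shifts toward the side with more gas moles — to the right.
Dilution lowers every aqueous concentration by the same factor. Δn_aq = 3 − 1 = +2, so the system shifts toward the side with more dissolved moles — to the right.
Adding S₃ (aq), a product, drives the reaction to the left.
The individual effects push in opposite directions; without quantitative information the net direction cannot be determined.

cannot be determined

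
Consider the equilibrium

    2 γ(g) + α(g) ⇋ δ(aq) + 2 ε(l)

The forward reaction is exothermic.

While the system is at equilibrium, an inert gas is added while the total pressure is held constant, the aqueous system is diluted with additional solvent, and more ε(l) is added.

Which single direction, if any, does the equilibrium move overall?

Adding inert gas at constant total pressure expands the volume and lowers every reacting partial pressure. With Δn_gas = 0 − 3 = -3, Q moves away from K toward the side with fewer gas moles, so the system shifts toward the side with more gas moles — to the left.
Dilution lowers every aqueous concentration by the same factor. Δn_aq = 1 − 0 = +1, so the system shifts toward the side with more dissolved moles — to the right.
ε is a pure liquid; its activity is 1 regardless of amount, so Q is unaffected — no shift from this change.
The individual effects push in opposite directions; without quantitative information the net direction cannot be determined.

cannot be determined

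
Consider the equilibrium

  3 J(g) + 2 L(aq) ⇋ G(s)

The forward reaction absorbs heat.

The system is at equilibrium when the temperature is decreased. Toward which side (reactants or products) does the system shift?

The forward reaction is endothermic. Lowering T favours the exothermic direction — shift to the left.

left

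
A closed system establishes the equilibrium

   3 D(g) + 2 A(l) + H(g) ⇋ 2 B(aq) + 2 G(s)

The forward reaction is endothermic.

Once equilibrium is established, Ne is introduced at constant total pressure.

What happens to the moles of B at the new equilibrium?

decreases

Adding inert gas at constant total pressure expands the volume and lowers every reacting partial pressure. With Δn_gas = 0 − 4 = -4, Q moves away from K toward the side with fewer gas moles, so the system shifts toward the side with more gas moles — to the left.
The net shift is to the left. B is a product, so its amount decreases.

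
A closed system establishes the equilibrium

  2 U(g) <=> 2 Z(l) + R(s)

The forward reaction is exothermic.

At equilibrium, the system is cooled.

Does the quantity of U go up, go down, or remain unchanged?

The forward reaction is exothermic. Lowering T favours the exothermic direction — shift to the right.
The net shift is to the right. U is a reactant, so its amount decreases.

decreases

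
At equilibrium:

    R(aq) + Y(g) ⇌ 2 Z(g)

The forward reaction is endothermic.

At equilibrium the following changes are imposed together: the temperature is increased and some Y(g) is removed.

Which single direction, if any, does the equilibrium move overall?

cannot be determined

The forward reaction is endothermic. Raising T favours the endothermic direction — shift to the right.
Removing Y (g), a reactant, drives the reaction to the left.
The individual effects push in opposite directions; without quantitative information the net direction cannot be determined.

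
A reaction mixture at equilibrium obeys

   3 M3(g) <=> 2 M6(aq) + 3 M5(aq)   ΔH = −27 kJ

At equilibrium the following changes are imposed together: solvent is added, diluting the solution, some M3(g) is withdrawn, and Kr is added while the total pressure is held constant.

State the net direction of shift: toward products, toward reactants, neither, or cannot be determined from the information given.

Dilution lowers every aqueous concentration by the same factor. Δn_aq = 5 − 0 = +5, so the system shifts toward the side with more dissolved moles — to the right.
Removing M3 (g), a reactant, drives the reaction to the left.
Adding inert gas at constant total pressure expands the volume and lowers every reacting partial pressure. With Δn_gas = 0 − 3 = -3, Q moves away from K toward the side with fewer gas moles, so the system shifts toward the side with more gas moles — to the left.
The individual effects push in opposite directions; without quantitative information the net direction cannot be determined.

cannot be determined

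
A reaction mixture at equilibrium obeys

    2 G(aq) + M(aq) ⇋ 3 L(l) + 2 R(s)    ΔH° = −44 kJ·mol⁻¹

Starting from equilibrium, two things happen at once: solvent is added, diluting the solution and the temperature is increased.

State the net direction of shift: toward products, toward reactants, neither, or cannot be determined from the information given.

left

Dilution lowers every aqueous concentration by the same factor. Δn_aq = 0 − 3 = -3, so the system shifts toward the side with more dissolved moles — to the left.
The forward reaction is exothermic. Raising T favours the endothermic direction — shift to the left.
All effects act in the same direction — net shift to the left.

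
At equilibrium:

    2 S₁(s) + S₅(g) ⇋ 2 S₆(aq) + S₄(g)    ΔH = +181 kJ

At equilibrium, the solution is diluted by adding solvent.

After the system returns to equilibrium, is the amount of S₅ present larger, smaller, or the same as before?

Dilution lowers every aqueous concentration by the same factor. Δn_aq = 2 − 0 = +2, so the system shifts toward the side with more dissolved moles — to the right.
The net shift is to the right. S₅ is a reactant, so its amount decreases.

decreases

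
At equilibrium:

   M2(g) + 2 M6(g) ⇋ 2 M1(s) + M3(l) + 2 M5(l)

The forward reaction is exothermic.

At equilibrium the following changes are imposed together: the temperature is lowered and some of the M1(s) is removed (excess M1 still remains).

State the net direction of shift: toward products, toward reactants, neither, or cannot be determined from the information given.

The forward reaction is exothermic. Lowering T favours the exothermic direction — shift to the right.
M1 is a pure solid; its activity is 1 regardless of amount, so Q is unaffected — no shift from this change.
Only the nonzero effect(s) matter; the net shift is to the right.

right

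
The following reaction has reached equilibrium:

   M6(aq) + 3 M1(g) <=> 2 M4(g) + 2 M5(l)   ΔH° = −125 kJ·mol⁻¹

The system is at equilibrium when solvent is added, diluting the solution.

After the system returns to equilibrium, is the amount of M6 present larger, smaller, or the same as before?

increases

Dilution lowers every aqueous concentration by the same factor. Δn_aq = 0 − 1 = -1, so the system shifts toward the side with more dissolved moles — to the left.
The net shift is to the left. M6 is a reactant, so its amount increases.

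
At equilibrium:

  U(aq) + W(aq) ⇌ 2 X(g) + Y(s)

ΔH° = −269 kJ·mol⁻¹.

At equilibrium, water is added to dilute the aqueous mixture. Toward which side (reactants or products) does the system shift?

Dilution lowers every aqueous concentration by the same factor. Δn_aq = 0 − 2 = -2, so the system shifts toward the side with more dissolved moles — to the left.

left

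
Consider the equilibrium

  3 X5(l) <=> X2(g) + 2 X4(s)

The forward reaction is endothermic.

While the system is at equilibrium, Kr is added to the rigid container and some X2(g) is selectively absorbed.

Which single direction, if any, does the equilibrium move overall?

right

At constant volume, adding an inert gas leaves every reacting species' partial pressure unchanged, so Q is unchanged — no shift from this change.
Removing X2 (g), a product, drives the reaction to the right.
Only the nonzero effect(s) matter; the net shift is to the right.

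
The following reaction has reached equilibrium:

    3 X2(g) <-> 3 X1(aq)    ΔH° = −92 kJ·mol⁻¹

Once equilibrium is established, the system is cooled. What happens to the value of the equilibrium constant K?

K depends on temperature via the van 't Hoff relation. The forward reaction is exothermic, so lowering T increases K.

increases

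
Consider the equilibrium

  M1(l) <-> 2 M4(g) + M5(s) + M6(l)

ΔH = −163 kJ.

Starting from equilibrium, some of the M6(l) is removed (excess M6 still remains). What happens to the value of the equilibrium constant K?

The equilibrium constant depends only on temperature. This perturbation changes neither the position of equilibrium nor K.

unchanged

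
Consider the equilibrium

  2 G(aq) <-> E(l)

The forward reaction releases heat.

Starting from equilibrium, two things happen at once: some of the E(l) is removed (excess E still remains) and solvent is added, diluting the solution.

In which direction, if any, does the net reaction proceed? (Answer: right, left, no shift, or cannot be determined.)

E is a pure liquid; its activity is 1 regardless of amount, so Q is unaffected — no shift from this change.
Dilution lowers every aqueous concentration by the same factor. Δn_aq = 0 − 2 = -2, so the system shifts toward the side with more dissolved moles — to the left.
Only the nonzero effect(s) matter; the net shift is to the left.

left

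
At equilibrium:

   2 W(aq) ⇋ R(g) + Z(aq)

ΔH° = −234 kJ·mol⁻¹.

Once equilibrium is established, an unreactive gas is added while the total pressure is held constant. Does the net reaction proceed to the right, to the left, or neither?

Adding inert gas at constant total pressure expands the volume and lowers every reacting partial pressure. With Δn_gas = 1 − 0 = +1, Q moves away from K toward the side with fewer gas moles, so the system shifts toward the side with more gas moles — to the right.

right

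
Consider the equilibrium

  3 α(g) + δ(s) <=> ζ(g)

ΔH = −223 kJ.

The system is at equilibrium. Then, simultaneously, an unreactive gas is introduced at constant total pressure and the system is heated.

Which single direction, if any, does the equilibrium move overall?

Adding inert gas at constant total pressure expands the volume and lowers every reacting partial pressure. With Δn_gas = 1 − 3 = -2, Q moves away from K toward the side with fewer gas moles, so the system shifts toward the side with more gas moles — to the left.
The forward reaction is exothermic. Raising T favours the endothermic direction — shift to the left.
All effects act in the same direction — net shift to the left.

left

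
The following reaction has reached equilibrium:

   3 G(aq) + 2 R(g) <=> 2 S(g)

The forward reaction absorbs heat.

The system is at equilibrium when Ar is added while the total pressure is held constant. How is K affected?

The equilibrium constant depends only on temperature. This perturbation changes neither the position of equilibrium nor K.

unchanged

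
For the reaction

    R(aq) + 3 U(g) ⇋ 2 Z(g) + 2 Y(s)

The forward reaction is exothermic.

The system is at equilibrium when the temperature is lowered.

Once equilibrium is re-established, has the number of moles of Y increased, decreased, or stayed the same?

The forward reaction is exothermic. Lowering T favours the exothermic direction — shift to the right.
The net shift is to the right. Y is a product, so its amount increases.

increases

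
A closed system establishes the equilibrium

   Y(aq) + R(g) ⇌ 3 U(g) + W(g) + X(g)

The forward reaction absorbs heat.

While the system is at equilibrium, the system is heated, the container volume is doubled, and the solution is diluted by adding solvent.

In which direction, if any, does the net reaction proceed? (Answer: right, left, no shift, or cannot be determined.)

The forward reaction is endothermic. Raising T favours the endothermic direction — shift to the right.
Gas moles: reactants 1, products 5 (Δn_gas = +4). Expansion shifts the system toward the side with more moles of gas — to the right.
Dilution lowers every aqueous concentration by the same factor. Δn_aq = 0 − 1 = -1, so the system shifts toward the side with more dissolved moles — to the left.
The individual effects push in opposite directions; without quantitative information the net direction cannot be determined.

cannot be determined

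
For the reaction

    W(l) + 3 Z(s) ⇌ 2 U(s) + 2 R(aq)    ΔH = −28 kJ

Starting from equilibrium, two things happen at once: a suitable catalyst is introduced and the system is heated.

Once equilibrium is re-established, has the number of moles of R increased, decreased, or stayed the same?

decreases

A catalyst speeds both forward and reverse rates equally; it changes neither Q nor K — no shift from this change.
The forward reaction is exothermic. Raising T favours the endothermic direction — shift to the left.
The net shift is to the left. R is a product, so its amount decreases.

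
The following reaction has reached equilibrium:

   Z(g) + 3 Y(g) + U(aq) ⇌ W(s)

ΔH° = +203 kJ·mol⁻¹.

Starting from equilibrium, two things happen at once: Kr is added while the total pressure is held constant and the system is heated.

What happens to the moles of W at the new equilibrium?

cannot be determined

Adding inert gas at constant total pressure expands the volume and lowers every reacting partial pressure. With Δn_gas = 0 − 4 = -4, Q moves away from K toward the side with fewer gas moles, so the system shifts toward the side with more gas moles — to the left.
The forward reaction is endothermic. Raising T favours the endothermic direction — shift to the right.
The two effects oppose each other, so the net shift — and hence the change in W — cannot be determined from the given information.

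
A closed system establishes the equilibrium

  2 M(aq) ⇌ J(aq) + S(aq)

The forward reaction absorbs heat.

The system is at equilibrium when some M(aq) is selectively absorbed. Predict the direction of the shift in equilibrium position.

Removing M (aq), a reactant, drives the reaction to the left.

left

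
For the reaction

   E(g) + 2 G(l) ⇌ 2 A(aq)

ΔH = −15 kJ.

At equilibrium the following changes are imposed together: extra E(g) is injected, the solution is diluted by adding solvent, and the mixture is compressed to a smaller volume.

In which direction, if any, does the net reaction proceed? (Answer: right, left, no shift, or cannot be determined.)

Adding E (g), a reactant, drives the reaction to the right.
Dilution lowers every aqueous concentration by the same factor. Δn_aq = 2 − 0 = +2, so the system shifts toward the side with more dissolved moles — to the right.
Gas moles: reactants 1, products 0 (Δn_gas = -1). Compression shifts the system toward the side with fewer moles of gas — to the right.
All effects act in the same direction — net shift to the right.

right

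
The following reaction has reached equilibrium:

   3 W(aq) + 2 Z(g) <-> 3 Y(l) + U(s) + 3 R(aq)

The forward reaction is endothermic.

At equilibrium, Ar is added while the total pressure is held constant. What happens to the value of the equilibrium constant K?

The equilibrium constant depends only on temperature. This perturbation may move the position of equilibrium, but since T is unchanged, K itself is unchanged.

unchanged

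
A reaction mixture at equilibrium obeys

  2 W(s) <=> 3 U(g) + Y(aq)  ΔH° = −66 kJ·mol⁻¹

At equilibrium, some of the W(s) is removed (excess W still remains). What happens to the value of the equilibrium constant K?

unchanged

The equilibrium constant depends only on temperature. This perturbation changes neither the position of equilibrium nor K.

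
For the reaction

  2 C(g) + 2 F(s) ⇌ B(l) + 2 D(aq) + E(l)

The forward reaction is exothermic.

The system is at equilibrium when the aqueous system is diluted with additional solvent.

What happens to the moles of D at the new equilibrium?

Dilution lowers every aqueous concentration by the same factor. Δn_aq = 2 − 0 = +2, so the system shifts toward the side with more dissolved moles — to the right.
The net shift is to the right. D is a product, so its amount increases.

increases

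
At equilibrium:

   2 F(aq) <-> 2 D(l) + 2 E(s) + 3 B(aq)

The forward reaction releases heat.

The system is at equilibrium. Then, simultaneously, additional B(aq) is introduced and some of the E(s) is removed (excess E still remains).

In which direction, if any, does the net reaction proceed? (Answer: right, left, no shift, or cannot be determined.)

left

Adding B (aq), a product, drives the reaction to the left.
E is a pure solid; its activity is 1 regardless of amount, so Q is unaffected — no shift from this change.
Only the nonzero effect(s) matter; the net shift is to the left.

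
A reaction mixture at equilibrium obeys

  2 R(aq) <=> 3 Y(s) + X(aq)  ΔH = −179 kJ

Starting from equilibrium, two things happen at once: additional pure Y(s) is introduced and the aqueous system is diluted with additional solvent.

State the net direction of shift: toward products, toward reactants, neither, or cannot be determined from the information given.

Y is a pure solid; its activity is 1 regardless of amount, so Q is unaffected — no shift from this change.
Dilution lowers every aqueous concentration by the same factor. Δn_aq = 1 − 2 = -1, so the system shifts toward the side with more dissolved moles — to the left.
Only the nonzero effect(s) matter; the net shift is to the left.

left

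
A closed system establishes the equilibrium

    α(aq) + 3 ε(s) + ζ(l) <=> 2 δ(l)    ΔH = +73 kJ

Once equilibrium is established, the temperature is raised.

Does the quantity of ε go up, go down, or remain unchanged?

The forward reaction is endothermic. Raising T favours the endothermic direction — shift to the right.
The net shift is to the right. ε is a reactant, so its amount decreases.

decreases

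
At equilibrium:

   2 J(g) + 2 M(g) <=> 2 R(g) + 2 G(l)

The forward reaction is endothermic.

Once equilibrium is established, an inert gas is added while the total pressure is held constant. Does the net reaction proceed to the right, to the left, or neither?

Adding inert gas at constant total pressure expands the volume and lowers every reacting partial pressure. With Δn_gas = 2 − 4 = -2, Q moves away from K toward the side with fewer gas moles, so the system shifts toward the side with more gas moles — to the left.

left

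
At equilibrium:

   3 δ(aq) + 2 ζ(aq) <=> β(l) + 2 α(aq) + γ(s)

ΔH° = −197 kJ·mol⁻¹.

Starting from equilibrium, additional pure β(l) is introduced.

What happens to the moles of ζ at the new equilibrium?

β is a pure liquid; its activity is 1 regardless of amount, so Q is unaffected — no shift from this change.
No net shift occurs, so the amount of ζ is unchanged.

unchanged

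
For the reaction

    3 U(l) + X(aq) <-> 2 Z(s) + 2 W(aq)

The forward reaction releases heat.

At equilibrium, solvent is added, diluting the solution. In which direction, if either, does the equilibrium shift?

Dilution lowers every aqueous concentration by the same factor. Δn_aq = 2 − 1 = +1, so the system shifts toward the side with more dissolved moles — to the right.

right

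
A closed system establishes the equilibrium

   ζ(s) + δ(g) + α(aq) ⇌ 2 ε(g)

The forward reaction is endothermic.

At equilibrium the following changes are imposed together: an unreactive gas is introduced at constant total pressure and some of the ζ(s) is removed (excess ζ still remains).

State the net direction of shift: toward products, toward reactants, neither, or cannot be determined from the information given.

right

Adding inert gas at constant total pressure expands the volume and lowers every reacting partial pressure. With Δn_gas = 2 − 1 = +1, Q moves away from K toward the side with fewer gas moles, so the system shifts toward the side with more gas moles — to the right.
ζ is a pure solid; its activity is 1 regardless of amount, so Q is unaffected — no shift from this change.
Only the nonzero effect(s) matter; the net shift is to the right.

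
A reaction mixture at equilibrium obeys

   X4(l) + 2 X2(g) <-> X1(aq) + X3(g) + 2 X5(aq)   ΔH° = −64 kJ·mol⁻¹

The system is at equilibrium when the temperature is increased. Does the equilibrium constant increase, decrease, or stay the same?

K depends on temperature via the van 't Hoff relation. The forward reaction is exothermic, so raising T decreases K.

decreases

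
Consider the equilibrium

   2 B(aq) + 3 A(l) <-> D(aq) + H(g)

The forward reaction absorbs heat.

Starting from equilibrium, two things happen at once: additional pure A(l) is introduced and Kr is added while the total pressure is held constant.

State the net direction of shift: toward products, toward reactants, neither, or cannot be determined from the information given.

A is a pure liquid; its activity is 1 regardless of amount, so Q is unaffected — no shift from this change.
Adding inert gas at constant total pressure expands the volume and lowers every reacting partial pressure. With Δn_gas = 1 − 0 = +1, Q moves away from K toward the side with fewer gas moles, so the system shifts toward the side with more gas moles — to the right.
Only the nonzero effect(s) matter; the net shift is to the right.

right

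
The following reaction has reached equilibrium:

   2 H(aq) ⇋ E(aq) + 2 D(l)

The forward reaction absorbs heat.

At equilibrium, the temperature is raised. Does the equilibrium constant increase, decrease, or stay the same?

increases

K depends on temperature via the van 't Hoff relation. The forward reaction is endothermic, so raising T increases K.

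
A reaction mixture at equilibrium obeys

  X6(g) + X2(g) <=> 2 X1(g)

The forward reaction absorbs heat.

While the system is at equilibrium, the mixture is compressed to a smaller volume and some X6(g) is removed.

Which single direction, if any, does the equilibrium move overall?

left

Gas moles: reactants 2, products 2. Δn_gas = 0, so a volume change leaves Q equal to K — no shift from this change.
Removing X6 (g), a reactant, drives the reaction to the left.
Only the nonzero effect(s) matter; the net shift is to the left.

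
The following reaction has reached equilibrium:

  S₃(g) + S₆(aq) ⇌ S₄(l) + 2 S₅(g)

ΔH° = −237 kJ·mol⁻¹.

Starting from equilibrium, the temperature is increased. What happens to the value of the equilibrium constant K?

K depends on temperature via the van 't Hoff relation. The forward reaction is exothermic, so raising T decreases K.

decreases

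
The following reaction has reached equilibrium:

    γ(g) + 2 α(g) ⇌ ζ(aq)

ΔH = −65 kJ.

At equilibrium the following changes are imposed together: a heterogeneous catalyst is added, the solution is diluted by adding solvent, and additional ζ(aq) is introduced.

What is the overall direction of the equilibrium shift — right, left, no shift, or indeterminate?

A catalyst speeds both forward and reverse rates equally; it changes neither Q nor K — no shift from this change.
Dilution lowers every aqueous concentration by the same factor. Δn_aq = 1 − 0 = +1, so the system shifts toward the side with more dissolved moles — to the right.
Adding ζ (aq), a product, drives the reaction to the left.
The individual effects push in opposite directions; without quantitative information the net direction cannot be determined.

cannot be determined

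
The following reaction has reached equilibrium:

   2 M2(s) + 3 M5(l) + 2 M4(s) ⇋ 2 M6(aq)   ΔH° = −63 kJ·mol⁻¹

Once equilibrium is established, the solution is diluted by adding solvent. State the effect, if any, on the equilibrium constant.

unchanged

The equilibrium constant depends only on temperature. This perturbation may move the position of equilibrium, but since T is unchanged, K itself is unchanged.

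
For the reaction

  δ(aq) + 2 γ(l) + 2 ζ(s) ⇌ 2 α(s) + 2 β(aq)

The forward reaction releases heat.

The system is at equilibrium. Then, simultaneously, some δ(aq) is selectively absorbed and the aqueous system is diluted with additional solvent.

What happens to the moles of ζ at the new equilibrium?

Removing δ (aq), a reactant, drives the reaction to the left.
Dilution lowers every aqueous concentration by the same factor. Δn_aq = 2 − 1 = +1, so the system shifts toward the side with more dissolved moles — to the right.
The two effects oppose each other, so the net shift — and hence the change in ζ — cannot be determined from the given information.

cannot be determined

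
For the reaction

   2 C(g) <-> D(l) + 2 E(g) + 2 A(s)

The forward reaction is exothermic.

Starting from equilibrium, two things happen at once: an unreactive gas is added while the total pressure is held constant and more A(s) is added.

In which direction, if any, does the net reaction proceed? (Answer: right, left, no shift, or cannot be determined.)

no shift

Adding inert gas at constant total pressure expands the volume, scaling every reacting partial pressure by the same factor. Δn_gas = 2 − 2 = 0, so Q is unchanged — no shift.
A is a pure solid; its activity is 1 regardless of amount, so Q is unaffected — no shift from this change.
None of the changes alters Q relative to K, so there is no net shift.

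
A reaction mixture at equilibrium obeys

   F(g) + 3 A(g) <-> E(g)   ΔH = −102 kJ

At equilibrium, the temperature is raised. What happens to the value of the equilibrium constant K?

decreases

K depends on temperature via the van 't Hoff relation. The forward reaction is exothermic, so raising T decreases K.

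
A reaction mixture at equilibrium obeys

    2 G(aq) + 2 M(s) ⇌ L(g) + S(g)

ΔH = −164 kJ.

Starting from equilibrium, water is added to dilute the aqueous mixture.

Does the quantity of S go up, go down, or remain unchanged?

decreases

Dilution lowers every aqueous concentration by the same factor. Δn_aq = 0 − 2 = -2, so the system shifts toward the side with more dissolved moles — to the left.
The net shift is to the left. S is a product, so its amount decreases.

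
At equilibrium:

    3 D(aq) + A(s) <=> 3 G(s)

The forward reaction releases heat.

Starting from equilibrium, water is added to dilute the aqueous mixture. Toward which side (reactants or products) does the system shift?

Dilution lowers every aqueous concentration by the same factor. Δn_aq = 0 − 3 = -3, so the system shifts toward the side with more dissolved moles — to the left.

left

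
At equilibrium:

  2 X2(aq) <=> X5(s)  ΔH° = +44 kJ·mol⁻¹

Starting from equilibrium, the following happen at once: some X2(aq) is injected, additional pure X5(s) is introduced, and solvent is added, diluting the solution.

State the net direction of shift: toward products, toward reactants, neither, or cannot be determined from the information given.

cannot be determined

Adding X2 (aq), a reactant, drives the reaction to the right.
X5 is a pure solid; its activity is 1 regardless of amount, so Q is unaffected — no shift from this change.
Dilution lowers every aqueous concentration by the same factor. Δn_aq = 0 − 2 = -2, so the system shifts toward the side with more dissolved moles — to the left.
The individual effects push in opposite directions; without quantitative information the net direction cannot be determined.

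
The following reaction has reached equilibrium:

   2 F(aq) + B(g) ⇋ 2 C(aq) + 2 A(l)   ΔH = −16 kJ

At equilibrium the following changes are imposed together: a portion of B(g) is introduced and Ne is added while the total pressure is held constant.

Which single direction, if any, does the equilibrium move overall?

Adding B (g), a reactant, drives the reaction to the right.
Adding inert gas at constant total pressure expands the volume and lowers every reacting partial pressure. With Δn_gas = 0 − 1 = -1, Q moves away from K toward the side with fewer gas moles, so the system shifts toward the side with more gas moles — to the left.
The individual effects push in opposite directions; without quantitative information the net direction cannot be determined.

cannot be determined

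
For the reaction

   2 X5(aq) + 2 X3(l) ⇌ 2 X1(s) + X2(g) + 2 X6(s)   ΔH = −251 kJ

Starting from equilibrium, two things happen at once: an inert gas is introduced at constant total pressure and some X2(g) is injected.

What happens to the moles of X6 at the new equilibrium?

Adding inert gas at constant total pressure expands the volume and lowers every reacting partial pressure. With Δn_gas = 1 − 0 = +1, Q moves away from K toward the side with fewer gas moles, so the system shifts toward the side with more gas moles — to the right.
Adding X2 (g), a product, drives the reaction to the left.
The two effects oppose each other, so the net shift — and hence the change in X6 — cannot be determined from the given information.

cannot be determined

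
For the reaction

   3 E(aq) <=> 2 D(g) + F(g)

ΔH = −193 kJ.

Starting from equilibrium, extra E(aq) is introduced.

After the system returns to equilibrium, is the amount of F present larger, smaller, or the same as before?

increases

Adding E (aq), a reactant, drives the reaction to the right.
The net shift is to the right. F is a product, so its amount increases.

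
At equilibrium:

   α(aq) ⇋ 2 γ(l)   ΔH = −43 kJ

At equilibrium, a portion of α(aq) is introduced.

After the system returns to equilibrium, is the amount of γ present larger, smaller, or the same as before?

Adding α (aq), a reactant, drives the reaction to the right.
The net shift is to the right. γ is a product, so its amount increases.

increases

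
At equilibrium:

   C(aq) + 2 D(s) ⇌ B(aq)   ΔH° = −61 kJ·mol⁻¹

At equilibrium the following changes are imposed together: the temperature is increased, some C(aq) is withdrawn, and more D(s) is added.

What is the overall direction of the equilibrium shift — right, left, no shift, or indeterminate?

The forward reaction is exothermic. Raising T favours the endothermic direction — shift to the left.
Removing C (aq), a reactant, drives the reaction to the left.
D is a pure solid; its activity is 1 regardless of amount, so Q is unaffected — no shift from this change.
Only the nonzero effect(s) matter; the net shift is to the left.

left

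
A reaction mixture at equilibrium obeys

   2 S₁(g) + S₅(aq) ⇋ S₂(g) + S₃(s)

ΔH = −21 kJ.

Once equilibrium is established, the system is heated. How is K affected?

decreases

K depends on temperature via the van 't Hoff relation. The forward reaction is exothermic, so raising T decreases K.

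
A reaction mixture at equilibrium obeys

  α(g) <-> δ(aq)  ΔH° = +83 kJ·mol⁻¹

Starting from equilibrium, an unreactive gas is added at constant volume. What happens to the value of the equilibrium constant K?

unchanged

The equilibrium constant depends only on temperature. This perturbation changes neither the position of equilibrium nor K.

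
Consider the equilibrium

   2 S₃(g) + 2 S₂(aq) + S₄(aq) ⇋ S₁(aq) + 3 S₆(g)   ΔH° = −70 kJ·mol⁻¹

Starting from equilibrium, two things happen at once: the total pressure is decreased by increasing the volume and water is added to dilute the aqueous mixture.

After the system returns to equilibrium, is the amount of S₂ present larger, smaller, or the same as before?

cannot be determined

Gas moles: reactants 2, products 3 (Δn_gas = +1). Expansion shifts the system toward the side with more moles of gas — to the right.
Dilution lowers every aqueous concentration by the same factor. Δn_aq = 1 − 3 = -2, so the system shifts toward the side with more dissolved moles — to the left.
The two effects oppose each other, so the net shift — and hence the change in S₂ — cannot be determined from the given information.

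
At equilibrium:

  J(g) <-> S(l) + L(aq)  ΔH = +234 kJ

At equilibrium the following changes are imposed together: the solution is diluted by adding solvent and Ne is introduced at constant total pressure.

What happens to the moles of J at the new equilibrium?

Dilution lowers every aqueous concentration by the same factor. Δn_aq = 1 − 0 = +1, so the system shifts toward the side with more dissolved moles — to the right.
Adding inert gas at constant total pressure expands the volume and lowers every reacting partial pressure. With Δn_gas = 0 − 1 = -1, Q moves away from K toward the side with fewer gas moles, so the system shifts toward the side with more gas moles — to the left.
The two effects oppose each other, so the net shift — and hence the change in J — cannot be determined from the given information.

cannot be determined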